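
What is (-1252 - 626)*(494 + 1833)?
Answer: -4370106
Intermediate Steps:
(-1252 - 626)*(494 + 1833) = -1878*2327 = -4370106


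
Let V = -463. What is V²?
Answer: 214369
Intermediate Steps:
V² = (-463)² = 214369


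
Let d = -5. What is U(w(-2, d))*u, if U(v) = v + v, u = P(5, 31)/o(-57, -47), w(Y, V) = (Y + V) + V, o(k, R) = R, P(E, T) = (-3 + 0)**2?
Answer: 216/47 ≈ 4.5957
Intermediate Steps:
P(E, T) = 9 (P(E, T) = (-3)**2 = 9)
w(Y, V) = Y + 2*V (w(Y, V) = (V + Y) + V = Y + 2*V)
u = -9/47 (u = 9/(-47) = 9*(-1/47) = -9/47 ≈ -0.19149)
U(v) = 2*v
U(w(-2, d))*u = (2*(-2 + 2*(-5)))*(-9/47) = (2*(-2 - 10))*(-9/47) = (2*(-12))*(-9/47) = -24*(-9/47) = 216/47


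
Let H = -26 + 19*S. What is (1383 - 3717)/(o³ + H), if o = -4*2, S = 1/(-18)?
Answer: 42012/9703 ≈ 4.3298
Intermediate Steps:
S = -1/18 ≈ -0.055556
o = -8
H = -487/18 (H = -26 + 19*(-1/18) = -26 - 19/18 = -487/18 ≈ -27.056)
(1383 - 3717)/(o³ + H) = (1383 - 3717)/((-8)³ - 487/18) = -2334/(-512 - 487/18) = -2334/(-9703/18) = -2334*(-18/9703) = 42012/9703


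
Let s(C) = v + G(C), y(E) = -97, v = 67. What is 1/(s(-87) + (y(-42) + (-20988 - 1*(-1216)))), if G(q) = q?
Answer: -1/19889 ≈ -5.0279e-5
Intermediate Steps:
s(C) = 67 + C
1/(s(-87) + (y(-42) + (-20988 - 1*(-1216)))) = 1/((67 - 87) + (-97 + (-20988 - 1*(-1216)))) = 1/(-20 + (-97 + (-20988 + 1216))) = 1/(-20 + (-97 - 19772)) = 1/(-20 - 19869) = 1/(-19889) = -1/19889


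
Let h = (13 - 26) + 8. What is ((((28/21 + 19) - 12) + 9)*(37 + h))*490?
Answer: 815360/3 ≈ 2.7179e+5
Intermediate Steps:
h = -5 (h = -13 + 8 = -5)
((((28/21 + 19) - 12) + 9)*(37 + h))*490 = ((((28/21 + 19) - 12) + 9)*(37 - 5))*490 = ((((28*(1/21) + 19) - 12) + 9)*32)*490 = ((((4/3 + 19) - 12) + 9)*32)*490 = (((61/3 - 12) + 9)*32)*490 = ((25/3 + 9)*32)*490 = ((52/3)*32)*490 = (1664/3)*490 = 815360/3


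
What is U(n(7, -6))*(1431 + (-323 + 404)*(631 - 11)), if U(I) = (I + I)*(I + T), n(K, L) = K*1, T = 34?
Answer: 29647674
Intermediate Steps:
n(K, L) = K
U(I) = 2*I*(34 + I) (U(I) = (I + I)*(I + 34) = (2*I)*(34 + I) = 2*I*(34 + I))
U(n(7, -6))*(1431 + (-323 + 404)*(631 - 11)) = (2*7*(34 + 7))*(1431 + (-323 + 404)*(631 - 11)) = (2*7*41)*(1431 + 81*620) = 574*(1431 + 50220) = 574*51651 = 29647674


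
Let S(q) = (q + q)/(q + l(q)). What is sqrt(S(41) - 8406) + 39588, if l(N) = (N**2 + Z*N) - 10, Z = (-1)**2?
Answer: 39588 + 2*I*sqrt(6457892477)/1753 ≈ 39588.0 + 91.684*I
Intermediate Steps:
Z = 1
l(N) = -10 + N + N**2 (l(N) = (N**2 + 1*N) - 10 = (N**2 + N) - 10 = (N + N**2) - 10 = -10 + N + N**2)
S(q) = 2*q/(-10 + q**2 + 2*q) (S(q) = (q + q)/(q + (-10 + q + q**2)) = (2*q)/(-10 + q**2 + 2*q) = 2*q/(-10 + q**2 + 2*q))
sqrt(S(41) - 8406) + 39588 = sqrt(2*41/(-10 + 41**2 + 2*41) - 8406) + 39588 = sqrt(2*41/(-10 + 1681 + 82) - 8406) + 39588 = sqrt(2*41/1753 - 8406) + 39588 = sqrt(2*41*(1/1753) - 8406) + 39588 = sqrt(82/1753 - 8406) + 39588 = sqrt(-14735636/1753) + 39588 = 2*I*sqrt(6457892477)/1753 + 39588 = 39588 + 2*I*sqrt(6457892477)/1753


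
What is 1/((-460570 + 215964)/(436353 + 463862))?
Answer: -900215/244606 ≈ -3.6803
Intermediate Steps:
1/((-460570 + 215964)/(436353 + 463862)) = 1/(-244606/900215) = -900215/244606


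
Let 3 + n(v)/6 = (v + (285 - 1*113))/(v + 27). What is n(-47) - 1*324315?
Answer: -648741/2 ≈ -3.2437e+5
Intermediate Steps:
n(v) = -18 + 6*(172 + v)/(27 + v) (n(v) = -18 + 6*((v + (285 - 1*113))/(v + 27)) = -18 + 6*((v + (285 - 113))/(27 + v)) = -18 + 6*((v + 172)/(27 + v)) = -18 + 6*((172 + v)/(27 + v)) = -18 + 6*(172 + v)/(27 + v))
n(-47) - 1*324315 = 6*(91 - 2*(-47))/(27 - 47) - 1*324315 = 6*(91 + 94)/(-20) - 324315 = 6*(-1/20)*185 - 324315 = -111/2 - 324315 = -648741/2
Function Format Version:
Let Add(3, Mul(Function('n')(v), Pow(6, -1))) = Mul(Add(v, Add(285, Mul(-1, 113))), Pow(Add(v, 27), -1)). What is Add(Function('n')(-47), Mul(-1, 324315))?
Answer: Rational(-648741, 2) ≈ -3.2437e+5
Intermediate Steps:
Function('n')(v) = Add(-18, Mul(6, Pow(Add(27, v), -1), Add(172, v))) (Function('n')(v) = Add(-18, Mul(6, Mul(Add(v, Add(285, Mul(-1, 113))), Pow(Add(v, 27), -1)))) = Add(-18, Mul(6, Mul(Add(v, Add(285, -113)), Pow(Add(27, v), -1)))) = Add(-18, Mul(6, Mul(Add(v, 172), Pow(Add(27, v), -1)))) = Add(-18, Mul(6, Mul(Add(172, v), Pow(Add(27, v), -1)))) = Add(-18, Mul(6, Mul(Pow(Add(27, v), -1), Add(172, v)))) = Add(-18, Mul(6, Pow(Add(27, v), -1), Add(172, v))))
Add(Function('n')(-47), Mul(-1, 324315)) = Add(Mul(6, Pow(Add(27, -47), -1), Add(91, Mul(-2, -47))), Mul(-1, 324315)) = Add(Mul(6, Pow(-20, -1), Add(91, 94)), -324315) = Add(Mul(6, Rational(-1, 20), 185), -324315) = Add(Rational(-111, 2), -324315) = Rational(-648741, 2)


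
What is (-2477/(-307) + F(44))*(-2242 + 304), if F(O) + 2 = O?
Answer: -29788998/307 ≈ -97033.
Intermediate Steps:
F(O) = -2 + O
(-2477/(-307) + F(44))*(-2242 + 304) = (-2477/(-307) + (-2 + 44))*(-2242 + 304) = (-2477*(-1/307) + 42)*(-1938) = (2477/307 + 42)*(-1938) = (15371/307)*(-1938) = -29788998/307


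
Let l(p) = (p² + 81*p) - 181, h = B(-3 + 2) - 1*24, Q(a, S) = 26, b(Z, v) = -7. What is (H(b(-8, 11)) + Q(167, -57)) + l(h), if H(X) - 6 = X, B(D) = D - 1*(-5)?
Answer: -1376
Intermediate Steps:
B(D) = 5 + D (B(D) = D + 5 = 5 + D)
h = -20 (h = (5 + (-3 + 2)) - 1*24 = (5 - 1) - 24 = 4 - 24 = -20)
H(X) = 6 + X
l(p) = -181 + p² + 81*p
(H(b(-8, 11)) + Q(167, -57)) + l(h) = ((6 - 7) + 26) + (-181 + (-20)² + 81*(-20)) = (-1 + 26) + (-181 + 400 - 1620) = 25 - 1401 = -1376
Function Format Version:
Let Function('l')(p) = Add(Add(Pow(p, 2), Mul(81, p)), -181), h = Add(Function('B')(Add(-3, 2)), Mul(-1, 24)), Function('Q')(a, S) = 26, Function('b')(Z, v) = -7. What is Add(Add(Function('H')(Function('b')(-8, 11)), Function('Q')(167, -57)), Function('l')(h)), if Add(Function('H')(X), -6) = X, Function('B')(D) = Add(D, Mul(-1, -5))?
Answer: -1376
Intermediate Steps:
Function('B')(D) = Add(5, D) (Function('B')(D) = Add(D, 5) = Add(5, D))
h = -20 (h = Add(Add(5, Add(-3, 2)), Mul(-1, 24)) = Add(Add(5, -1), -24) = Add(4, -24) = -20)
Function('H')(X) = Add(6, X)
Function('l')(p) = Add(-181, Pow(p, 2), Mul(81, p))
Add(Add(Function('H')(Function('b')(-8, 11)), Function('Q')(167, -57)), Function('l')(h)) = Add(Add(Add(6, -7), 26), Add(-181, Pow(-20, 2), Mul(81, -20))) = Add(Add(-1, 26), Add(-181, 400, -1620)) = Add(25, -1401) = -1376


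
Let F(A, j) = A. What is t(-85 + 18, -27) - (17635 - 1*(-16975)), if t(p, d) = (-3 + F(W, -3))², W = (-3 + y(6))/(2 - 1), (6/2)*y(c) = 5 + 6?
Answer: -311441/9 ≈ -34605.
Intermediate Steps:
y(c) = 11/3 (y(c) = (5 + 6)/3 = (⅓)*11 = 11/3)
W = ⅔ (W = (-3 + 11/3)/(2 - 1) = (⅔)/1 = (⅔)*1 = ⅔ ≈ 0.66667)
t(p, d) = 49/9 (t(p, d) = (-3 + ⅔)² = (-7/3)² = 49/9)
t(-85 + 18, -27) - (17635 - 1*(-16975)) = 49/9 - (17635 - 1*(-16975)) = 49/9 - (17635 + 16975) = 49/9 - 1*34610 = 49/9 - 34610 = -311441/9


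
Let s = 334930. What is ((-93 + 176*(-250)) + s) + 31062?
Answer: 321899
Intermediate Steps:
((-93 + 176*(-250)) + s) + 31062 = ((-93 + 176*(-250)) + 334930) + 31062 = ((-93 - 44000) + 334930) + 31062 = (-44093 + 334930) + 31062 = 290837 + 31062 = 321899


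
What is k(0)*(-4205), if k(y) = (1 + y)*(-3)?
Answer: 12615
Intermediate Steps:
k(y) = -3 - 3*y
k(0)*(-4205) = (-3 - 3*0)*(-4205) = (-3 + 0)*(-4205) = -3*(-4205) = 12615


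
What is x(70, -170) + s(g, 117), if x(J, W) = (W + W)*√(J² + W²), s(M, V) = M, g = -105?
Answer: -105 - 44200*√2 ≈ -62613.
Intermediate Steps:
x(J, W) = 2*W*√(J² + W²) (x(J, W) = (2*W)*√(J² + W²) = 2*W*√(J² + W²))
x(70, -170) + s(g, 117) = 2*(-170)*√(70² + (-170)²) - 105 = 2*(-170)*√(4900 + 28900) - 105 = 2*(-170)*√33800 - 105 = 2*(-170)*(130*√2) - 105 = -44200*√2 - 105 = -105 - 44200*√2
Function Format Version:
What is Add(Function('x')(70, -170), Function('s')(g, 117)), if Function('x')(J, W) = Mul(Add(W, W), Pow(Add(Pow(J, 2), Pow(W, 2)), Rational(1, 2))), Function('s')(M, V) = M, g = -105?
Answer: Add(-105, Mul(-44200, Pow(2, Rational(1, 2)))) ≈ -62613.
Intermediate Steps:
Function('x')(J, W) = Mul(2, W, Pow(Add(Pow(J, 2), Pow(W, 2)), Rational(1, 2))) (Function('x')(J, W) = Mul(Mul(2, W), Pow(Add(Pow(J, 2), Pow(W, 2)), Rational(1, 2))) = Mul(2, W, Pow(Add(Pow(J, 2), Pow(W, 2)), Rational(1, 2))))
Add(Function('x')(70, -170), Function('s')(g, 117)) = Add(Mul(2, -170, Pow(Add(Pow(70, 2), Pow(-170, 2)), Rational(1, 2))), -105) = Add(Mul(2, -170, Pow(Add(4900, 28900), Rational(1, 2))), -105) = Add(Mul(2, -170, Pow(33800, Rational(1, 2))), -105) = Add(Mul(2, -170, Mul(130, Pow(2, Rational(1, 2)))), -105) = Add(Mul(-44200, Pow(2, Rational(1, 2))), -105) = Add(-105, Mul(-44200, Pow(2, Rational(1, 2))))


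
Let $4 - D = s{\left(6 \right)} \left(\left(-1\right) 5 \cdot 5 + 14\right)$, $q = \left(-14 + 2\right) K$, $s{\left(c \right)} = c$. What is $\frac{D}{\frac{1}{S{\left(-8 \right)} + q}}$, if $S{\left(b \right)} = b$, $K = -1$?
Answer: $280$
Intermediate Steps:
$q = 12$ ($q = \left(-14 + 2\right) \left(-1\right) = \left(-12\right) \left(-1\right) = 12$)
$D = 70$ ($D = 4 - 6 \left(\left(-1\right) 5 \cdot 5 + 14\right) = 4 - 6 \left(\left(-5\right) 5 + 14\right) = 4 - 6 \left(-25 + 14\right) = 4 - 6 \left(-11\right) = 4 - -66 = 4 + 66 = 70$)
$\frac{D}{\frac{1}{S{\left(-8 \right)} + q}} = \frac{70}{\frac{1}{-8 + 12}} = \frac{70}{\frac{1}{4}} = 70 \frac{1}{\frac{1}{4}} = 70 \cdot 4 = 280$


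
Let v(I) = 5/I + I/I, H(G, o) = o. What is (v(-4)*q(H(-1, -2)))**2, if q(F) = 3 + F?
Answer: 1/16 ≈ 0.062500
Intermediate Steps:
v(I) = 1 + 5/I (v(I) = 5/I + 1 = 1 + 5/I)
(v(-4)*q(H(-1, -2)))**2 = (((5 - 4)/(-4))*(3 - 2))**2 = (-1/4*1*1)**2 = (-1/4*1)**2 = (-1/4)**2 = 1/16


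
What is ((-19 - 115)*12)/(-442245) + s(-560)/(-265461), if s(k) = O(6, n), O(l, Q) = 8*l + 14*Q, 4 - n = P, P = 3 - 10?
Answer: 112509266/39132933315 ≈ 0.0028751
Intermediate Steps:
P = -7
n = 11 (n = 4 - 1*(-7) = 4 + 7 = 11)
s(k) = 202 (s(k) = 8*6 + 14*11 = 48 + 154 = 202)
((-19 - 115)*12)/(-442245) + s(-560)/(-265461) = ((-19 - 115)*12)/(-442245) + 202/(-265461) = -134*12*(-1/442245) + 202*(-1/265461) = -1608*(-1/442245) - 202/265461 = 536/147415 - 202/265461 = 112509266/39132933315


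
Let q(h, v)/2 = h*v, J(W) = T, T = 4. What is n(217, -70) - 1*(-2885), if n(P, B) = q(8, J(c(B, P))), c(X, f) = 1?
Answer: 2949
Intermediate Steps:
J(W) = 4
q(h, v) = 2*h*v (q(h, v) = 2*(h*v) = 2*h*v)
n(P, B) = 64 (n(P, B) = 2*8*4 = 64)
n(217, -70) - 1*(-2885) = 64 - 1*(-2885) = 64 + 2885 = 2949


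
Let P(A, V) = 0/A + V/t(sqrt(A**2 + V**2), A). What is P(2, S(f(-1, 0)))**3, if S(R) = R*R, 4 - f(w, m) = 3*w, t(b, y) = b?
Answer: 117649*sqrt(2405)/5784025 ≈ 0.99751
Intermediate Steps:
f(w, m) = 4 - 3*w
S(R) = R**2
P(A, V) = V/sqrt(A**2 + V**2) (P(A, V) = 0/A + V/(sqrt(A**2 + V**2)) = 0 + V/sqrt(A**2 + V**2) = V/sqrt(A**2 + V**2))
P(2, S(f(-1, 0)))**3 = ((4 - 3*(-1))**2/sqrt(2**2 + ((4 - 3*(-1))**2)**2))**3 = ((4 + 3)**2/sqrt(4 + ((4 + 3)**2)**2))**3 = (7**2/sqrt(4 + (7**2)**2))**3 = (49/sqrt(4 + 49**2))**3 = (49/sqrt(4 + 2401))**3 = (49/sqrt(2405))**3 = (49*(sqrt(2405)/2405))**3 = (49*sqrt(2405)/2405)**3 = 117649*sqrt(2405)/5784025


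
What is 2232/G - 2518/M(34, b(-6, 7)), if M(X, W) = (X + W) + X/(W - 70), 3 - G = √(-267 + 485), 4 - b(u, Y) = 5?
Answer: -52825666/482581 - 2232*√218/209 ≈ -267.14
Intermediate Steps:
b(u, Y) = -1 (b(u, Y) = 4 - 1*5 = 4 - 5 = -1)
G = 3 - √218 (G = 3 - √(-267 + 485) = 3 - √218 ≈ -11.765)
M(X, W) = W + X + X/(-70 + W) (M(X, W) = (W + X) + X/(-70 + W) = W + X + X/(-70 + W))
2232/G - 2518/M(34, b(-6, 7)) = 2232/(3 - √218) - 2518*(-70 - 1)/((-1)² - 70*(-1) - 69*34 - 1*34) = 2232/(3 - √218) - 2518*(-71/(1 + 70 - 2346 - 34)) = 2232/(3 - √218) - 2518/((-1/71*(-2309))) = 2232/(3 - √218) - 2518/2309/71 = 2232/(3 - √218) - 2518*71/2309 = 2232/(3 - √218) - 178778/2309 = -178778/2309 + 2232/(3 - √218)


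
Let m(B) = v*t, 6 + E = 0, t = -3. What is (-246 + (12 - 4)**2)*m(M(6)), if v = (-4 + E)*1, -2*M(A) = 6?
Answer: -5460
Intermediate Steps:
E = -6 (E = -6 + 0 = -6)
M(A) = -3 (M(A) = -1/2*6 = -3)
v = -10 (v = (-4 - 6)*1 = -10*1 = -10)
m(B) = 30 (m(B) = -10*(-3) = 30)
(-246 + (12 - 4)**2)*m(M(6)) = (-246 + (12 - 4)**2)*30 = (-246 + 8**2)*30 = (-246 + 64)*30 = -182*30 = -5460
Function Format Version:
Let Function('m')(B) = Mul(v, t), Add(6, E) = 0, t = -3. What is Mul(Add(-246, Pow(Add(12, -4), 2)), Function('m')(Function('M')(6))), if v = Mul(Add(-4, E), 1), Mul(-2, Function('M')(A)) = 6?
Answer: -5460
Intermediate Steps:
E = -6 (E = Add(-6, 0) = -6)
Function('M')(A) = -3 (Function('M')(A) = Mul(Rational(-1, 2), 6) = -3)
v = -10 (v = Mul(Add(-4, -6), 1) = Mul(-10, 1) = -10)
Function('m')(B) = 30 (Function('m')(B) = Mul(-10, -3) = 30)
Mul(Add(-246, Pow(Add(12, -4), 2)), Function('m')(Function('M')(6))) = Mul(Add(-246, Pow(Add(12, -4), 2)), 30) = Mul(Add(-246, Pow(8, 2)), 30) = Mul(Add(-246, 64), 30) = Mul(-182, 30) = -5460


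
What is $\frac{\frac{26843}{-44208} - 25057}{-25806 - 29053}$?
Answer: $\frac{1107746699}{2425206672} \approx 0.45676$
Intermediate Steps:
$\frac{\frac{26843}{-44208} - 25057}{-25806 - 29053} = \frac{26843 \left(- \frac{1}{44208}\right) - 25057}{-54859} = \left(- \frac{26843}{44208} - 25057\right) \left(- \frac{1}{54859}\right) = \left(- \frac{1107746699}{44208}\right) \left(- \frac{1}{54859}\right) = \frac{1107746699}{2425206672}$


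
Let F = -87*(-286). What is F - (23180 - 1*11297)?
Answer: 12999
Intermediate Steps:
F = 24882
F - (23180 - 1*11297) = 24882 - (23180 - 1*11297) = 24882 - (23180 - 11297) = 24882 - 1*11883 = 24882 - 11883 = 12999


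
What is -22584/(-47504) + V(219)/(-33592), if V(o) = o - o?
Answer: 2823/5938 ≈ 0.47541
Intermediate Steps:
V(o) = 0
-22584/(-47504) + V(219)/(-33592) = -22584/(-47504) + 0/(-33592) = -22584*(-1/47504) + 0*(-1/33592) = 2823/5938 + 0 = 2823/5938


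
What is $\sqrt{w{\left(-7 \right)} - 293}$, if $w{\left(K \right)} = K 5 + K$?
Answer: $i \sqrt{335} \approx 18.303 i$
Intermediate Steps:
$w{\left(K \right)} = 6 K$ ($w{\left(K \right)} = 5 K + K = 6 K$)
$\sqrt{w{\left(-7 \right)} - 293} = \sqrt{6 \left(-7\right) - 293} = \sqrt{-42 - 293} = \sqrt{-335} = i \sqrt{335}$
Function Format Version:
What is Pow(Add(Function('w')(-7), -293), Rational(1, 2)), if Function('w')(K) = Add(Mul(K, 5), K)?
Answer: Mul(I, Pow(335, Rational(1, 2))) ≈ Mul(18.303, I)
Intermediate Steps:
Function('w')(K) = Mul(6, K) (Function('w')(K) = Add(Mul(5, K), K) = Mul(6, K))
Pow(Add(Function('w')(-7), -293), Rational(1, 2)) = Pow(Add(Mul(6, -7), -293), Rational(1, 2)) = Pow(Add(-42, -293), Rational(1, 2)) = Pow(-335, Rational(1, 2)) = Mul(I, Pow(335, Rational(1, 2)))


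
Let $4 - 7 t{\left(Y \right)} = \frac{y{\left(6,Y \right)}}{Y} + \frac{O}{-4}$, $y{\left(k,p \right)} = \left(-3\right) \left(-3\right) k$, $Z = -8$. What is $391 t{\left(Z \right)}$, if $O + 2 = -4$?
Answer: $\frac{14467}{28} \approx 516.68$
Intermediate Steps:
$O = -6$ ($O = -2 - 4 = -6$)
$y{\left(k,p \right)} = 9 k$
$t{\left(Y \right)} = \frac{5}{14} - \frac{54}{7 Y}$ ($t{\left(Y \right)} = \frac{4}{7} - \frac{\frac{9 \cdot 6}{Y} - \frac{6}{-4}}{7} = \frac{4}{7} - \frac{\frac{54}{Y} - - \frac{3}{2}}{7} = \frac{4}{7} - \frac{\frac{54}{Y} + \frac{3}{2}}{7} = \frac{4}{7} - \frac{\frac{3}{2} + \frac{54}{Y}}{7} = \frac{4}{7} - \left(\frac{3}{14} + \frac{54}{7 Y}\right) = \frac{5}{14} - \frac{54}{7 Y}$)
$391 t{\left(Z \right)} = 391 \frac{-108 + 5 \left(-8\right)}{14 \left(-8\right)} = 391 \cdot \frac{1}{14} \left(- \frac{1}{8}\right) \left(-108 - 40\right) = 391 \cdot \frac{1}{14} \left(- \frac{1}{8}\right) \left(-148\right) = 391 \cdot \frac{37}{28} = \frac{14467}{28}$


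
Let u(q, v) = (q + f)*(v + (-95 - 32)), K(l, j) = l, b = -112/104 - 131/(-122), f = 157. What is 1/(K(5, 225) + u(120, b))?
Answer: -1586/55787349 ≈ -2.8429e-5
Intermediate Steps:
b = -5/1586 (b = -112*1/104 - 131*(-1/122) = -14/13 + 131/122 = -5/1586 ≈ -0.0031526)
u(q, v) = (-127 + v)*(157 + q) (u(q, v) = (q + 157)*(v + (-95 - 32)) = (157 + q)*(v - 127) = (157 + q)*(-127 + v) = (-127 + v)*(157 + q))
1/(K(5, 225) + u(120, b)) = 1/(5 + (-19939 - 127*120 + 157*(-5/1586) + 120*(-5/1586))) = 1/(5 + (-19939 - 15240 - 785/1586 - 300/793)) = 1/(5 - 55795279/1586) = 1/(-55787349/1586) = -1586/55787349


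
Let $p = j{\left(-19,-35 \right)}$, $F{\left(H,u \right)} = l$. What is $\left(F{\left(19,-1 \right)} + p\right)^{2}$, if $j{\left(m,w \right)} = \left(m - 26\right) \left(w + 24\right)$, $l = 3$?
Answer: $248004$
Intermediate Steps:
$F{\left(H,u \right)} = 3$
$j{\left(m,w \right)} = \left(-26 + m\right) \left(24 + w\right)$
$p = 495$ ($p = -624 - -910 + 24 \left(-19\right) - -665 = -624 + 910 - 456 + 665 = 495$)
$\left(F{\left(19,-1 \right)} + p\right)^{2} = \left(3 + 495\right)^{2} = 498^{2} = 248004$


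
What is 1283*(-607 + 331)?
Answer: -354108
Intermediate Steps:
1283*(-607 + 331) = 1283*(-276) = -354108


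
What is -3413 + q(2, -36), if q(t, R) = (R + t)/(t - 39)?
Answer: -126247/37 ≈ -3412.1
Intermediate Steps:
q(t, R) = (R + t)/(-39 + t)
-3413 + q(2, -36) = -3413 + (-36 + 2)/(-39 + 2) = -3413 - 34/(-37) = -3413 - 1/37*(-34) = -3413 + 34/37 = -126247/37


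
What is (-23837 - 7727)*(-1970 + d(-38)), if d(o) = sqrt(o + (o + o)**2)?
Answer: 62181080 - 31564*sqrt(5738) ≈ 5.9790e+7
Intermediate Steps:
d(o) = sqrt(o + 4*o**2) (d(o) = sqrt(o + (2*o)**2) = sqrt(o + 4*o**2))
(-23837 - 7727)*(-1970 + d(-38)) = (-23837 - 7727)*(-1970 + sqrt(-38*(1 + 4*(-38)))) = -31564*(-1970 + sqrt(-38*(1 - 152))) = -31564*(-1970 + sqrt(-38*(-151))) = -31564*(-1970 + sqrt(5738)) = 62181080 - 31564*sqrt(5738)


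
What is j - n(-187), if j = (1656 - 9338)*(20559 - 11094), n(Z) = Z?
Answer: -72709943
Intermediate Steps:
j = -72710130 (j = -7682*9465 = -72710130)
j - n(-187) = -72710130 - 1*(-187) = -72710130 + 187 = -72709943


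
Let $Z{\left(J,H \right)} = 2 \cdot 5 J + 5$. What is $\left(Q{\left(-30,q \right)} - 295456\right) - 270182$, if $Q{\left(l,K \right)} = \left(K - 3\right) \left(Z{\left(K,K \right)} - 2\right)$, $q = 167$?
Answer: $-291266$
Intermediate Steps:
$Z{\left(J,H \right)} = 5 + 10 J$ ($Z{\left(J,H \right)} = 10 J + 5 = 5 + 10 J$)
$Q{\left(l,K \right)} = \left(-3 + K\right) \left(3 + 10 K\right)$ ($Q{\left(l,K \right)} = \left(K - 3\right) \left(\left(5 + 10 K\right) - 2\right) = \left(-3 + K\right) \left(3 + 10 K\right)$)
$\left(Q{\left(-30,q \right)} - 295456\right) - 270182 = \left(\left(-9 - 4509 + 10 \cdot 167^{2}\right) - 295456\right) - 270182 = \left(\left(-9 - 4509 + 10 \cdot 27889\right) - 295456\right) - 270182 = \left(\left(-9 - 4509 + 278890\right) - 295456\right) - 270182 = \left(274372 - 295456\right) - 270182 = -21084 - 270182 = -291266$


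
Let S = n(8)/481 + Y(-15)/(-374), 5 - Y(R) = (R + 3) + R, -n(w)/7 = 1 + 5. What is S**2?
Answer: 241802500/8090462809 ≈ 0.029887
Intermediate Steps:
n(w) = -42 (n(w) = -7*(1 + 5) = -7*6 = -42)
Y(R) = 2 - 2*R (Y(R) = 5 - ((R + 3) + R) = 5 - ((3 + R) + R) = 5 - (3 + 2*R) = 5 + (-3 - 2*R) = 2 - 2*R)
S = -15550/89947 (S = -42/481 + (2 - 2*(-15))/(-374) = -42*1/481 + (2 + 30)*(-1/374) = -42/481 + 32*(-1/374) = -42/481 - 16/187 = -15550/89947 ≈ -0.17288)
S**2 = (-15550/89947)**2 = 241802500/8090462809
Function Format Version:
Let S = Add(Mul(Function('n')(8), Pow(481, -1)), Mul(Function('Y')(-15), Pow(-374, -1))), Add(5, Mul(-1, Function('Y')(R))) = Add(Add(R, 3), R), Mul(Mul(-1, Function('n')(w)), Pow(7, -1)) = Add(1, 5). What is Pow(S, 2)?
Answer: Rational(241802500, 8090462809) ≈ 0.029887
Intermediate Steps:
Function('n')(w) = -42 (Function('n')(w) = Mul(-7, Add(1, 5)) = Mul(-7, 6) = -42)
Function('Y')(R) = Add(2, Mul(-2, R)) (Function('Y')(R) = Add(5, Mul(-1, Add(Add(R, 3), R))) = Add(5, Mul(-1, Add(Add(3, R), R))) = Add(5, Mul(-1, Add(3, Mul(2, R)))) = Add(5, Add(-3, Mul(-2, R))) = Add(2, Mul(-2, R)))
S = Rational(-15550, 89947) (S = Add(Mul(-42, Pow(481, -1)), Mul(Add(2, Mul(-2, -15)), Pow(-374, -1))) = Add(Mul(-42, Rational(1, 481)), Mul(Add(2, 30), Rational(-1, 374))) = Add(Rational(-42, 481), Mul(32, Rational(-1, 374))) = Add(Rational(-42, 481), Rational(-16, 187)) = Rational(-15550, 89947) ≈ -0.17288)
Pow(S, 2) = Pow(Rational(-15550, 89947), 2) = Rational(241802500, 8090462809)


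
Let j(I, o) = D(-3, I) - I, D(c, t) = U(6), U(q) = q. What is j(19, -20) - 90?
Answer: -103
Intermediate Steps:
D(c, t) = 6
j(I, o) = 6 - I
j(19, -20) - 90 = (6 - 1*19) - 90 = (6 - 19) - 90 = -13 - 90 = -103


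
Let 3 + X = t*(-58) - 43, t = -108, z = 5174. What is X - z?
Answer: 1044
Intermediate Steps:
X = 6218 (X = -3 + (-108*(-58) - 43) = -3 + (6264 - 43) = -3 + 6221 = 6218)
X - z = 6218 - 1*5174 = 6218 - 5174 = 1044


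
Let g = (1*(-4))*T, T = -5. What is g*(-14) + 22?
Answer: -258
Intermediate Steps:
g = 20 (g = (1*(-4))*(-5) = -4*(-5) = 20)
g*(-14) + 22 = 20*(-14) + 22 = -280 + 22 = -258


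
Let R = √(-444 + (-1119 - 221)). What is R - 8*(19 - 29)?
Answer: 80 + 2*I*√446 ≈ 80.0 + 42.237*I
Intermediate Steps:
R = 2*I*√446 (R = √(-444 - 1340) = √(-1784) = 2*I*√446 ≈ 42.237*I)
R - 8*(19 - 29) = 2*I*√446 - 8*(19 - 29) = 2*I*√446 - 8*(-10) = 2*I*√446 + 80 = 80 + 2*I*√446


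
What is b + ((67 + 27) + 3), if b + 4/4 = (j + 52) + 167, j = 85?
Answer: 400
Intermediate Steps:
b = 303 (b = -1 + ((85 + 52) + 167) = -1 + (137 + 167) = -1 + 304 = 303)
b + ((67 + 27) + 3) = 303 + ((67 + 27) + 3) = 303 + (94 + 3) = 303 + 97 = 400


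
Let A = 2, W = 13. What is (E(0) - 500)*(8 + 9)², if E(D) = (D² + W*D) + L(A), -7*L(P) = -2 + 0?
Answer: -1010922/7 ≈ -1.4442e+5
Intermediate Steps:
L(P) = 2/7 (L(P) = -(-2 + 0)/7 = -⅐*(-2) = 2/7)
E(D) = 2/7 + D² + 13*D (E(D) = (D² + 13*D) + 2/7 = 2/7 + D² + 13*D)
(E(0) - 500)*(8 + 9)² = ((2/7 + 0² + 13*0) - 500)*(8 + 9)² = ((2/7 + 0 + 0) - 500)*17² = (2/7 - 500)*289 = -3498/7*289 = -1010922/7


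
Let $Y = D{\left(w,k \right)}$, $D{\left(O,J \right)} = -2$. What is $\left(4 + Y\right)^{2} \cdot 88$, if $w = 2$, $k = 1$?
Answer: $352$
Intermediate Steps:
$Y = -2$
$\left(4 + Y\right)^{2} \cdot 88 = \left(4 - 2\right)^{2} \cdot 88 = 2^{2} \cdot 88 = 4 \cdot 88 = 352$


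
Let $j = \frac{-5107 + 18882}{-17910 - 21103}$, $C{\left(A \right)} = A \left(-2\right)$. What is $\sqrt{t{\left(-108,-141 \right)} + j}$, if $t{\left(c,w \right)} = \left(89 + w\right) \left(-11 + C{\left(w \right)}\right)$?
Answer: $\frac{3 i \sqrt{2383195674847}}{39013} \approx 118.71 i$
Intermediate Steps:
$C{\left(A \right)} = - 2 A$
$t{\left(c,w \right)} = \left(-11 - 2 w\right) \left(89 + w\right)$ ($t{\left(c,w \right)} = \left(89 + w\right) \left(-11 - 2 w\right) = \left(-11 - 2 w\right) \left(89 + w\right)$)
$j = - \frac{13775}{39013}$ ($j = \frac{13775}{-39013} = 13775 \left(- \frac{1}{39013}\right) = - \frac{13775}{39013} \approx -0.35309$)
$\sqrt{t{\left(-108,-141 \right)} + j} = \sqrt{\left(-979 - -26649 - 2 \left(-141\right)^{2}\right) - \frac{13775}{39013}} = \sqrt{\left(-979 + 26649 - 39762\right) - \frac{13775}{39013}} = \sqrt{-14092 - \frac{13775}{39013}} = \sqrt{- \frac{549784971}{39013}} = \frac{3 i \sqrt{2383195674847}}{39013}$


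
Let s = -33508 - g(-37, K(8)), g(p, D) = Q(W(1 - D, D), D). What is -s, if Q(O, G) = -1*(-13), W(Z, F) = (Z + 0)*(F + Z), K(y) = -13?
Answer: 33521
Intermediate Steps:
W(Z, F) = Z*(F + Z)
Q(O, G) = 13
g(p, D) = 13
s = -33521 (s = -33508 - 1*13 = -33508 - 13 = -33521)
-s = -1*(-33521) = 33521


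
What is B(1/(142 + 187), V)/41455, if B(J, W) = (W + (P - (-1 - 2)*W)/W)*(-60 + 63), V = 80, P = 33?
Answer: 20019/3316400 ≈ 0.0060364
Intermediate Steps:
B(J, W) = 3*W + 3*(33 + 3*W)/W (B(J, W) = (W + (33 - (-1 - 2)*W)/W)*(-60 + 63) = (W + (33 - (-3)*W)/W)*3 = (W + (33 + 3*W)/W)*3 = 3*W + 3*(33 + 3*W)/W)
B(1/(142 + 187), V)/41455 = (9 + 3*80 + 99/80)/41455 = (9 + 240 + 99*(1/80))*(1/41455) = (9 + 240 + 99/80)*(1/41455) = (20019/80)*(1/41455) = 20019/3316400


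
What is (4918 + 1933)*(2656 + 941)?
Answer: 24643047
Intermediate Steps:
(4918 + 1933)*(2656 + 941) = 6851*3597 = 24643047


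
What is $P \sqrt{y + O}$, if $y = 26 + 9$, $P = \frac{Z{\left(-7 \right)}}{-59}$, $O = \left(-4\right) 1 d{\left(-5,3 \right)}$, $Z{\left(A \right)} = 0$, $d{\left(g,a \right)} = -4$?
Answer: $0$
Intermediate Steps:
$O = 16$ ($O = \left(-4\right) 1 \left(-4\right) = \left(-4\right) \left(-4\right) = 16$)
$P = 0$ ($P = \frac{0}{-59} = 0 \left(- \frac{1}{59}\right) = 0$)
$y = 35$
$P \sqrt{y + O} = 0 \sqrt{35 + 16} = 0 \sqrt{51} = 0$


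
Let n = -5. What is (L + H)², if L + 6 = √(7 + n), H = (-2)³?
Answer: (14 - √2)² ≈ 158.40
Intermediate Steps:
H = -8
L = -6 + √2 (L = -6 + √(7 - 5) = -6 + √2 ≈ -4.5858)
(L + H)² = ((-6 + √2) - 8)² = (-14 + √2)²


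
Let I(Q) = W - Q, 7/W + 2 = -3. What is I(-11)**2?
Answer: 2304/25 ≈ 92.160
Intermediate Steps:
W = -7/5 (W = 7/(-2 - 3) = 7/(-5) = 7*(-1/5) = -7/5 ≈ -1.4000)
I(Q) = -7/5 - Q
I(-11)**2 = (-7/5 - 1*(-11))**2 = (-7/5 + 11)**2 = (48/5)**2 = 2304/25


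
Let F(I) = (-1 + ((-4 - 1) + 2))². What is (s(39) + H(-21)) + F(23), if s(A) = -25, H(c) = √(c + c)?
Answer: -9 + I*√42 ≈ -9.0 + 6.4807*I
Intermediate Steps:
H(c) = √2*√c (H(c) = √(2*c) = √2*√c)
F(I) = 16 (F(I) = (-1 + (-5 + 2))² = (-1 - 3)² = (-4)² = 16)
(s(39) + H(-21)) + F(23) = (-25 + √2*√(-21)) + 16 = (-25 + √2*(I*√21)) + 16 = (-25 + I*√42) + 16 = -9 + I*√42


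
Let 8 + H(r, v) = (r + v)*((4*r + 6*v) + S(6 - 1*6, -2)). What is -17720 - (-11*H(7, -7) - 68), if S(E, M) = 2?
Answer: -17740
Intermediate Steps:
H(r, v) = -8 + (r + v)*(2 + 4*r + 6*v) (H(r, v) = -8 + (r + v)*((4*r + 6*v) + 2) = -8 + (r + v)*(2 + 4*r + 6*v))
-17720 - (-11*H(7, -7) - 68) = -17720 - (-11*(-8 + 2*7 + 2*(-7) + 4*7² + 6*(-7)² + 10*7*(-7)) - 68) = -17720 - (-11*(-8 + 14 - 14 + 4*49 + 6*49 - 490) - 68) = -17720 - (-11*(-8 + 14 - 14 + 196 + 294 - 490) - 68) = -17720 - (-11*(-8) - 68) = -17720 - (88 - 68) = -17720 - 1*20 = -17720 - 20 = -17740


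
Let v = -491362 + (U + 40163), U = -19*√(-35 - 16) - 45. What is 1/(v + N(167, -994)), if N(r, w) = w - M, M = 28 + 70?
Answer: I/(-452336*I + 19*√51) ≈ -2.2107e-6 + 6.6316e-10*I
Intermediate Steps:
M = 98
U = -45 - 19*I*√51 (U = -19*I*√51 - 45 = -45 - 19*I*√51 ≈ -45.0 - 135.69*I)
N(r, w) = -98 + w (N(r, w) = w - 1*98 = w - 98 = -98 + w)
v = -451244 - 19*I*√51 (v = -491362 + ((-45 - 19*I*√51) + 40163) = -491362 + (40118 - 19*I*√51) = -451244 - 19*I*√51 ≈ -4.5124e+5 - 135.69*I)
1/(v + N(167, -994)) = 1/((-451244 - 19*I*√51) + (-98 - 994)) = 1/((-451244 - 19*I*√51) - 1092) = 1/(-452336 - 19*I*√51)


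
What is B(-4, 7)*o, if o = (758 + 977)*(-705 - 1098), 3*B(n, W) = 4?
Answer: -4170940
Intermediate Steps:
B(n, W) = 4/3 (B(n, W) = (1/3)*4 = 4/3)
o = -3128205 (o = 1735*(-1803) = -3128205)
B(-4, 7)*o = (4/3)*(-3128205) = -4170940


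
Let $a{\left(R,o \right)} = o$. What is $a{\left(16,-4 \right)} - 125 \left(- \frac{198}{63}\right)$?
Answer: $\frac{2722}{7} \approx 388.86$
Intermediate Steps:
$a{\left(16,-4 \right)} - 125 \left(- \frac{198}{63}\right) = -4 - 125 \left(- \frac{198}{63}\right) = -4 - 125 \left(\left(-198\right) \frac{1}{63}\right) = -4 - - \frac{2750}{7} = -4 + \frac{2750}{7} = \frac{2722}{7}$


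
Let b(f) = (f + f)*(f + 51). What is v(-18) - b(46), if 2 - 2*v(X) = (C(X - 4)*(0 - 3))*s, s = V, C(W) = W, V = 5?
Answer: -9088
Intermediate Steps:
s = 5
b(f) = 2*f*(51 + f) (b(f) = (2*f)*(51 + f) = 2*f*(51 + f))
v(X) = -29 + 15*X/2 (v(X) = 1 - (X - 4)*(0 - 3)*5/2 = 1 - (-4 + X)*(-3)*5/2 = 1 - (12 - 3*X)*5/2 = 1 - (60 - 15*X)/2 = 1 + (-30 + 15*X/2) = -29 + 15*X/2)
v(-18) - b(46) = (-29 + (15/2)*(-18)) - 2*46*(51 + 46) = (-29 - 135) - 2*46*97 = -164 - 1*8924 = -164 - 8924 = -9088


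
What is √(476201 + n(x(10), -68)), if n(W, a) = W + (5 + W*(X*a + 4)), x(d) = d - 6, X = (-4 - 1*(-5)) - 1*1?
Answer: 3*√52914 ≈ 690.09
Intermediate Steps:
X = 0 (X = (-4 + 5) - 1 = 1 - 1 = 0)
x(d) = -6 + d
n(W, a) = 5 + 5*W (n(W, a) = W + (5 + W*(0*a + 4)) = W + (5 + W*(0 + 4)) = W + (5 + W*4) = W + (5 + 4*W) = 5 + 5*W)
√(476201 + n(x(10), -68)) = √(476201 + (5 + 5*(-6 + 10))) = √(476201 + (5 + 5*4)) = √(476201 + (5 + 20)) = √(476201 + 25) = √476226 = 3*√52914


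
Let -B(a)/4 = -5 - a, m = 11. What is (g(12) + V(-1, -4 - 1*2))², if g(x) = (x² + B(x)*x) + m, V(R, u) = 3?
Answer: 948676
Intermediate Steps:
B(a) = 20 + 4*a (B(a) = -4*(-5 - a) = 20 + 4*a)
g(x) = 11 + x² + x*(20 + 4*x) (g(x) = (x² + (20 + 4*x)*x) + 11 = (x² + x*(20 + 4*x)) + 11 = 11 + x² + x*(20 + 4*x))
(g(12) + V(-1, -4 - 1*2))² = ((11 + 5*12² + 20*12) + 3)² = ((11 + 5*144 + 240) + 3)² = ((11 + 720 + 240) + 3)² = (971 + 3)² = 974² = 948676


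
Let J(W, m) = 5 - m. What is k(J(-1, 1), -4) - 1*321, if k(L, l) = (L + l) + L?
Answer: -317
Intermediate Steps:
k(L, l) = l + 2*L
k(J(-1, 1), -4) - 1*321 = (-4 + 2*(5 - 1*1)) - 1*321 = (-4 + 2*(5 - 1)) - 321 = (-4 + 2*4) - 321 = (-4 + 8) - 321 = 4 - 321 = -317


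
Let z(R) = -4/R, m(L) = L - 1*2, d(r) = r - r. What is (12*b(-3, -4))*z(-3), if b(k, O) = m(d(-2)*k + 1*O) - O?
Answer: -32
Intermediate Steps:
d(r) = 0
m(L) = -2 + L (m(L) = L - 2 = -2 + L)
b(k, O) = -2 (b(k, O) = (-2 + (0*k + 1*O)) - O = (-2 + (0 + O)) - O = (-2 + O) - O = -2)
(12*b(-3, -4))*z(-3) = (12*(-2))*(-4/(-3)) = -(-96)*(-1)/3 = -24*4/3 = -32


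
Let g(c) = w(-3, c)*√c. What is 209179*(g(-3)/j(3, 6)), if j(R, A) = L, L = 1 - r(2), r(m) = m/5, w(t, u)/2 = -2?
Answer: -4183580*I*√3/3 ≈ -2.4154e+6*I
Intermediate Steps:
w(t, u) = -4 (w(t, u) = 2*(-2) = -4)
r(m) = m/5 (r(m) = m*(⅕) = m/5)
L = ⅗ (L = 1 - 2/5 = 1 - 1*⅖ = 1 - ⅖ = ⅗ ≈ 0.60000)
j(R, A) = ⅗
g(c) = -4*√c
209179*(g(-3)/j(3, 6)) = 209179*((-4*I*√3)/(⅗)) = 209179*(-4*I*√3*(5/3)) = 209179*(-20*I*√3/3) = -4183580*I*√3/3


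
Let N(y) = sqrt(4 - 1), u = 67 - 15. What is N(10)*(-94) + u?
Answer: 52 - 94*sqrt(3) ≈ -110.81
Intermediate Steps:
u = 52
N(y) = sqrt(3)
N(10)*(-94) + u = sqrt(3)*(-94) + 52 = -94*sqrt(3) + 52 = 52 - 94*sqrt(3)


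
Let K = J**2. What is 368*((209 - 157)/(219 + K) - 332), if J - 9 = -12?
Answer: -6959248/57 ≈ -1.2209e+5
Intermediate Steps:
J = -3 (J = 9 - 12 = -3)
K = 9 (K = (-3)**2 = 9)
368*((209 - 157)/(219 + K) - 332) = 368*((209 - 157)/(219 + 9) - 332) = 368*(52/228 - 332) = 368*(52*(1/228) - 332) = 368*(13/57 - 332) = 368*(-18911/57) = -6959248/57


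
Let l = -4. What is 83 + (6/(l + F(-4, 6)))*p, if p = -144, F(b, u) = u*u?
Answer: 56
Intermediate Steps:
F(b, u) = u²
83 + (6/(l + F(-4, 6)))*p = 83 + (6/(-4 + 6²))*(-144) = 83 + (6/(-4 + 36))*(-144) = 83 + (6/32)*(-144) = 83 + (6*(1/32))*(-144) = 83 + (3/16)*(-144) = 83 - 27 = 56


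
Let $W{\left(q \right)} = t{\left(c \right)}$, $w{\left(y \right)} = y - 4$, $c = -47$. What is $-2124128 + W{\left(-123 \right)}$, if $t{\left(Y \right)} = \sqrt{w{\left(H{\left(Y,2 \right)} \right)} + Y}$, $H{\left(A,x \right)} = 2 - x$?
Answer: $-2124128 + i \sqrt{51} \approx -2.1241 \cdot 10^{6} + 7.1414 i$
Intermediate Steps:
$w{\left(y \right)} = -4 + y$ ($w{\left(y \right)} = y - 4 = -4 + y$)
$t{\left(Y \right)} = \sqrt{-4 + Y}$ ($t{\left(Y \right)} = \sqrt{\left(-4 + \left(2 - 2\right)\right) + Y} = \sqrt{\left(-4 + 0\right) + Y} = \sqrt{-4 + Y}$)
$W{\left(q \right)} = i \sqrt{51}$ ($W{\left(q \right)} = \sqrt{-4 - 47} = \sqrt{-51} = i \sqrt{51}$)
$-2124128 + W{\left(-123 \right)} = -2124128 + i \sqrt{51}$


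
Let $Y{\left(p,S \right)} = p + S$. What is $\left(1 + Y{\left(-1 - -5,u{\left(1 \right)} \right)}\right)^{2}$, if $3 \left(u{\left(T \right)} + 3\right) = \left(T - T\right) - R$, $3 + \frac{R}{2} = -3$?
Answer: $36$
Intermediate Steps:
$R = -12$ ($R = -6 + 2 \left(-3\right) = -6 - 6 = -12$)
$u{\left(T \right)} = 1$ ($u{\left(T \right)} = -3 + \frac{\left(T - T\right) - -12}{3} = -3 + \frac{0 + 12}{3} = -3 + \frac{1}{3} \cdot 12 = -3 + 4 = 1$)
$Y{\left(p,S \right)} = S + p$
$\left(1 + Y{\left(-1 - -5,u{\left(1 \right)} \right)}\right)^{2} = \left(1 + \left(1 - -4\right)\right)^{2} = \left(1 + \left(1 + \left(-1 + 5\right)\right)\right)^{2} = \left(1 + \left(1 + 4\right)\right)^{2} = \left(1 + 5\right)^{2} = 6^{2} = 36$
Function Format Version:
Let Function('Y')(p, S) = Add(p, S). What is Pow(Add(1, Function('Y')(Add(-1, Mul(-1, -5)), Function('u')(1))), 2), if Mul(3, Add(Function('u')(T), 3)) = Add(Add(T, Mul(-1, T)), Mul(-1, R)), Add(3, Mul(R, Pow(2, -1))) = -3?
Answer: 36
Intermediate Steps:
R = -12 (R = Add(-6, Mul(2, -3)) = Add(-6, -6) = -12)
Function('u')(T) = 1 (Function('u')(T) = Add(-3, Mul(Rational(1, 3), Add(Add(T, Mul(-1, T)), Mul(-1, -12)))) = Add(-3, Mul(Rational(1, 3), Add(0, 12))) = Add(-3, Mul(Rational(1, 3), 12)) = Add(-3, 4) = 1)
Function('Y')(p, S) = Add(S, p)
Pow(Add(1, Function('Y')(Add(-1, Mul(-1, -5)), Function('u')(1))), 2) = Pow(Add(1, Add(1, Add(-1, Mul(-1, -5)))), 2) = Pow(Add(1, Add(1, Add(-1, 5))), 2) = Pow(Add(1, Add(1, 4)), 2) = Pow(Add(1, 5), 2) = Pow(6, 2) = 36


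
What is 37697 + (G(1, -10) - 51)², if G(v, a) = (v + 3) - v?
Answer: 40001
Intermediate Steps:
G(v, a) = 3 (G(v, a) = (3 + v) - v = 3)
37697 + (G(1, -10) - 51)² = 37697 + (3 - 51)² = 37697 + (-48)² = 37697 + 2304 = 40001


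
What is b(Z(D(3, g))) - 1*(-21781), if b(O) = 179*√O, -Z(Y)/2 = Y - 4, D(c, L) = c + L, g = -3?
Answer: 21781 + 358*√2 ≈ 22287.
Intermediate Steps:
D(c, L) = L + c
Z(Y) = 8 - 2*Y (Z(Y) = -2*(Y - 4) = -2*(-4 + Y) = 8 - 2*Y)
b(Z(D(3, g))) - 1*(-21781) = 179*√(8 - 2*(-3 + 3)) - 1*(-21781) = 179*√(8 - 2*0) + 21781 = 179*√(8 + 0) + 21781 = 179*√8 + 21781 = 179*(2*√2) + 21781 = 358*√2 + 21781 = 21781 + 358*√2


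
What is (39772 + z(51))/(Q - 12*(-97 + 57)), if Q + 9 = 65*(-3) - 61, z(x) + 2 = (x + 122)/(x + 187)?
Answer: 9465433/51170 ≈ 184.98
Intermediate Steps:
z(x) = -2 + (122 + x)/(187 + x) (z(x) = -2 + (x + 122)/(x + 187) = -2 + (122 + x)/(187 + x))
Q = -265 (Q = -9 + (65*(-3) - 61) = -9 + (-195 - 61) = -9 - 256 = -265)
(39772 + z(51))/(Q - 12*(-97 + 57)) = (39772 + (-252 - 1*51)/(187 + 51))/(-265 - 12*(-97 + 57)) = (39772 + (-252 - 51)/238)/(-265 - 12*(-40)) = (39772 + (1/238)*(-303))/(-265 + 480) = (39772 - 303/238)/215 = (9465433/238)*(1/215) = 9465433/51170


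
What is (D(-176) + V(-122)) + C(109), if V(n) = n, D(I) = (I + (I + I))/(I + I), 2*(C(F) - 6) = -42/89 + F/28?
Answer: -562143/4984 ≈ -112.79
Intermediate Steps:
C(F) = 513/89 + F/56 (C(F) = 6 + (-42/89 + F/28)/2 = 6 + (-21/89 + F/56) = 513/89 + F/56)
D(I) = 3/2 (D(I) = (I + 2*I)/((2*I)) = (3*I)*(1/(2*I)) = 3/2)
(D(-176) + V(-122)) + C(109) = (3/2 - 122) + (513/89 + (1/56)*109) = -241/2 + (513/89 + 109/56) = -241/2 + 38429/4984 = -562143/4984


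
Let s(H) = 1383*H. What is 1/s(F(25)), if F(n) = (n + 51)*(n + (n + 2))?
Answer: 1/5465616 ≈ 1.8296e-7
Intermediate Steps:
F(n) = (2 + 2*n)*(51 + n) (F(n) = (51 + n)*(n + (2 + n)) = (51 + n)*(2 + 2*n) = (2 + 2*n)*(51 + n))
1/s(F(25)) = 1/(1383*(102 + 2*25² + 104*25)) = 1/(1383*(102 + 2*625 + 2600)) = 1/(1383*(102 + 1250 + 2600)) = 1/(1383*3952) = 1/5465616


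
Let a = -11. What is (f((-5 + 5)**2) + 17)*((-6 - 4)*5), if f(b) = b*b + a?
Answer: -300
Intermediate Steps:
f(b) = -11 + b**2 (f(b) = b*b - 11 = b**2 - 11 = -11 + b**2)
(f((-5 + 5)**2) + 17)*((-6 - 4)*5) = ((-11 + ((-5 + 5)**2)**2) + 17)*((-6 - 4)*5) = ((-11 + (0**2)**2) + 17)*(-10*5) = ((-11 + 0**2) + 17)*(-50) = ((-11 + 0) + 17)*(-50) = (-11 + 17)*(-50) = 6*(-50) = -300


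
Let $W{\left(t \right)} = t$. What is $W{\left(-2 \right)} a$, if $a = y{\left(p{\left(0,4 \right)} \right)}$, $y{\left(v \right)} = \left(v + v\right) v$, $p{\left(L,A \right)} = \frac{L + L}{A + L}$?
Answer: $0$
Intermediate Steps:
$p{\left(L,A \right)} = \frac{2 L}{A + L}$
$y{\left(v \right)} = 2 v^{2}$ ($y{\left(v \right)} = 2 v v = 2 v^{2}$)
$a = 0$ ($a = 2 \left(2 \cdot 0 \frac{1}{4 + 0}\right)^{2} = 2 \left(2 \cdot 0 \cdot \frac{1}{4}\right)^{2} = 2 \cdot 0^{2} = 2 \cdot 0 = 0$)
$W{\left(-2 \right)} a = \left(-2\right) 0 = 0$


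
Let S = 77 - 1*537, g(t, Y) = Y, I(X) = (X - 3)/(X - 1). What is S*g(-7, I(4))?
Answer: -460/3 ≈ -153.33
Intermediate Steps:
I(X) = (-3 + X)/(-1 + X)
S = -460 (S = 77 - 537 = -460)
S*g(-7, I(4)) = -460*(-3 + 4)/(-1 + 4) = -460/3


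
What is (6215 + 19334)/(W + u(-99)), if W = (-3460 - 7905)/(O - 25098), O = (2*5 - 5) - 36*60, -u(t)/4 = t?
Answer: 696286897/10803553 ≈ 64.450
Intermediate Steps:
u(t) = -4*t
O = -2155 (O = (10 - 5) - 2160 = 5 - 2160 = -2155)
W = 11365/27253 (W = (-3460 - 7905)/(-2155 - 25098) = -11365/(-27253) = -11365*(-1/27253) = 11365/27253 ≈ 0.41702)
(6215 + 19334)/(W + u(-99)) = (6215 + 19334)/(11365/27253 - 4*(-99)) = 25549/(11365/27253 + 396) = 25549/(10803553/27253) = 25549*(27253/10803553) = 696286897/10803553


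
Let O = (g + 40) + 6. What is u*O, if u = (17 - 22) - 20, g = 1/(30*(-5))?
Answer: -6899/6 ≈ -1149.8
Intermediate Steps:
g = -1/150 (g = 1/(-150) = -1/150 ≈ -0.0066667)
O = 6899/150 (O = (-1/150 + 40) + 6 = 5999/150 + 6 = 6899/150 ≈ 45.993)
u = -25 (u = -5 - 20 = -25)
u*O = -25*6899/150 = -6899/6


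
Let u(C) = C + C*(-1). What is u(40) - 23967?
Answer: -23967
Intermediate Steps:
u(C) = 0 (u(C) = C - C = 0)
u(40) - 23967 = 0 - 23967 = -23967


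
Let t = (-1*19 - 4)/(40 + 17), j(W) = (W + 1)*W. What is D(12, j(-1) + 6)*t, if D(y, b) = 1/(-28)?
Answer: 23/1596 ≈ 0.014411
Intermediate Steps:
j(W) = W*(1 + W) (j(W) = (1 + W)*W = W*(1 + W))
D(y, b) = -1/28
t = -23/57 (t = (-19 - 4)/57 = -23*1/57 = -23/57 ≈ -0.40351)
D(12, j(-1) + 6)*t = -1/28*(-23/57) = 23/1596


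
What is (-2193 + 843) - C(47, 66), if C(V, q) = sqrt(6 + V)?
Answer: -1350 - sqrt(53) ≈ -1357.3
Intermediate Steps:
(-2193 + 843) - C(47, 66) = (-2193 + 843) - sqrt(6 + 47) = -1350 - sqrt(53)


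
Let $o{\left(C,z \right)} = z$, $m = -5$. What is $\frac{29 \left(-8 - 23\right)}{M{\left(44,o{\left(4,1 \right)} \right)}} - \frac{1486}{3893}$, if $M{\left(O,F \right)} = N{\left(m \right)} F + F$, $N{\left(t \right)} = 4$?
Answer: $- \frac{3507237}{19465} \approx -180.18$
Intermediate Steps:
$M{\left(O,F \right)} = 5 F$ ($M{\left(O,F \right)} = 4 F + F = 5 F$)
$\frac{29 \left(-8 - 23\right)}{M{\left(44,o{\left(4,1 \right)} \right)}} - \frac{1486}{3893} = \frac{29 \left(-8 - 23\right)}{5 \cdot 1} - \frac{1486}{3893} = \frac{29 \left(-31\right)}{5} - \frac{1486}{3893} = \left(-899\right) \frac{1}{5} - \frac{1486}{3893} = - \frac{899}{5} - \frac{1486}{3893} = - \frac{3507237}{19465}$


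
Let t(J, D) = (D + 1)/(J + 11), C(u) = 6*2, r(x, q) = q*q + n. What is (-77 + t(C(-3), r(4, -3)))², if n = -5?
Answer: 3118756/529 ≈ 5895.6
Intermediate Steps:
r(x, q) = -5 + q² (r(x, q) = q*q - 5 = q² - 5 = -5 + q²)
C(u) = 12
t(J, D) = (1 + D)/(11 + J)
(-77 + t(C(-3), r(4, -3)))² = (-77 + (1 + (-5 + (-3)²))/(11 + 12))² = (-77 + (1 + (-5 + 9))/23)² = (-77 + (1 + 4)/23)² = (-77 + (1/23)*5)² = (-77 + 5/23)² = (-1766/23)² = 3118756/529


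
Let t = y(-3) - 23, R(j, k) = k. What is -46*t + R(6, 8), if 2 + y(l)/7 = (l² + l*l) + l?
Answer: -3120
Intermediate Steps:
y(l) = -14 + 7*l + 14*l² (y(l) = -14 + 7*((l² + l*l) + l) = -14 + 7*((l² + l²) + l) = -14 + 7*(2*l² + l) = -14 + 7*(l + 2*l²) = -14 + (7*l + 14*l²) = -14 + 7*l + 14*l²)
t = 68 (t = (-14 + 7*(-3) + 14*(-3)²) - 23 = (-14 - 21 + 14*9) - 23 = (-14 - 21 + 126) - 23 = 91 - 23 = 68)
-46*t + R(6, 8) = -46*68 + 8 = -3128 + 8 = -3120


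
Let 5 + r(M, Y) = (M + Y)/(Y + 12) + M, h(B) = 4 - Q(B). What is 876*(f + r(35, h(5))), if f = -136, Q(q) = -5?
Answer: -637144/7 ≈ -91021.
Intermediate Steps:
h(B) = 9 (h(B) = 4 - 1*(-5) = 4 + 5 = 9)
r(M, Y) = -5 + M + (M + Y)/(12 + Y) (r(M, Y) = -5 + ((M + Y)/(Y + 12) + M) = -5 + ((M + Y)/(12 + Y) + M) = -5 + (M + (M + Y)/(12 + Y)) = -5 + M + (M + Y)/(12 + Y))
876*(f + r(35, h(5))) = 876*(-136 + (-60 - 4*9 + 13*35 + 35*9)/(12 + 9)) = 876*(-136 + (-60 - 36 + 455 + 315)/21) = 876*(-136 + (1/21)*674) = 876*(-136 + 674/21) = 876*(-2182/21) = -637144/7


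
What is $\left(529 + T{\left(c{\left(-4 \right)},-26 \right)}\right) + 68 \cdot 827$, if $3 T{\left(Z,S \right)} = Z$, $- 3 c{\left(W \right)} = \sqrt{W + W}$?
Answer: $56765 - \frac{2 i \sqrt{2}}{9} \approx 56765.0 - 0.31427 i$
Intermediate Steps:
$c{\left(W \right)} = - \frac{\sqrt{2} \sqrt{W}}{3}$ ($c{\left(W \right)} = - \frac{\sqrt{W + W}}{3} = - \frac{\sqrt{2 W}}{3} = - \frac{\sqrt{2} \sqrt{W}}{3}$)
$T{\left(Z,S \right)} = \frac{Z}{3}$
$\left(529 + T{\left(c{\left(-4 \right)},-26 \right)}\right) + 68 \cdot 827 = \left(529 + \frac{\left(- \frac{1}{3}\right) \sqrt{2} \sqrt{-4}}{3}\right) + 68 \cdot 827 = \left(529 + \frac{\left(- \frac{1}{3}\right) \sqrt{2} \cdot 2 i}{3}\right) + 56236 = \left(529 + \frac{\left(- \frac{2}{3}\right) i \sqrt{2}}{3}\right) + 56236 = \left(529 - \frac{2 i \sqrt{2}}{9}\right) + 56236 = 56765 - \frac{2 i \sqrt{2}}{9}$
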